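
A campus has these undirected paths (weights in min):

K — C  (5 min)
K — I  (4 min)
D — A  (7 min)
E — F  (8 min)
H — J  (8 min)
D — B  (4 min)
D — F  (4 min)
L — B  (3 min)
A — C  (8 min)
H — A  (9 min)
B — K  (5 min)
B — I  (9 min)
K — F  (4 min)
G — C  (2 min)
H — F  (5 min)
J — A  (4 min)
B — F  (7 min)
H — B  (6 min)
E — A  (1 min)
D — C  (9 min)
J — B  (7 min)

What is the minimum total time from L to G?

15 min

Enumerating some paths:
L–B–D–C–G: 3+4+9+2 = 18
L–B–K–C–G: 3+5+5+2 = 15
The minimum is 15 min via L–B–K–C–G.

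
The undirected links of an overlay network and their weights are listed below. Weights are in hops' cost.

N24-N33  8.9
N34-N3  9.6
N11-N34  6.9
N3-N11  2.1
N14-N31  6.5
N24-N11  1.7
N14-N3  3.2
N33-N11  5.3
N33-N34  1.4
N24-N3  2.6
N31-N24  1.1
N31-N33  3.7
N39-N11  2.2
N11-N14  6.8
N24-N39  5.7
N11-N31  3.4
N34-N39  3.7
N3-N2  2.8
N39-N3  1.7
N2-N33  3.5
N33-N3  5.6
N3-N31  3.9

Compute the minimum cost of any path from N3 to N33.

5.6 hops' cost

Settle nodes by increasing distance from N3:
N3: 0
N39: 1.7  (via N3)
N11: 2.1  (via N3)
N24: 2.6  (via N3)
N2: 2.8  (via N3)
N14: 3.2  (via N3)
N31: 3.7  (via N24)
N34: 5.4  (via N39)
N33: 5.6  (via N3)
Shortest route: N3 → N33 = 5.6 hops' cost.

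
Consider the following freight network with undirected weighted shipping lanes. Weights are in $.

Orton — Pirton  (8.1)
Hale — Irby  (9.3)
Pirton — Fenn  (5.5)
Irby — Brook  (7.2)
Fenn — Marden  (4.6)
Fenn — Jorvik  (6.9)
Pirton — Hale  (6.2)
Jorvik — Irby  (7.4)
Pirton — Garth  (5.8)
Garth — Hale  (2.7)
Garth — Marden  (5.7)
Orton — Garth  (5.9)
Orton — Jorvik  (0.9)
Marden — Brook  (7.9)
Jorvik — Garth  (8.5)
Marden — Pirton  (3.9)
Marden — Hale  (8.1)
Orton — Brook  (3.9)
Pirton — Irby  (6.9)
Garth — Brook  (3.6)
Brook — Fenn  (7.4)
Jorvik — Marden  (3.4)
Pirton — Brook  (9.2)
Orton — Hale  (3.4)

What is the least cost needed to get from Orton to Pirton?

Candidate routes:
Orton → Jorvik → Marden → Pirton: 0.9+3.4+3.9 = 8.2
Orton → Pirton: 8.1 = 8.1
The minimum is $8.1 via Orton → Pirton.

$8.1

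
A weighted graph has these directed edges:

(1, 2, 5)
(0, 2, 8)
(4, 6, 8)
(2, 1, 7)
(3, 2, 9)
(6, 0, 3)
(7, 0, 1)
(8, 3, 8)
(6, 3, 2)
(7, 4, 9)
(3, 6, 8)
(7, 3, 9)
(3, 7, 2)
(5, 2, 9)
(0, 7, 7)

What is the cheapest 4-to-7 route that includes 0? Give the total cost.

Shortest 4→0: 4–6–0 = 11
Shortest 0→7: 0–7 = 7
Total via 0: 11 + 7 = 18.

18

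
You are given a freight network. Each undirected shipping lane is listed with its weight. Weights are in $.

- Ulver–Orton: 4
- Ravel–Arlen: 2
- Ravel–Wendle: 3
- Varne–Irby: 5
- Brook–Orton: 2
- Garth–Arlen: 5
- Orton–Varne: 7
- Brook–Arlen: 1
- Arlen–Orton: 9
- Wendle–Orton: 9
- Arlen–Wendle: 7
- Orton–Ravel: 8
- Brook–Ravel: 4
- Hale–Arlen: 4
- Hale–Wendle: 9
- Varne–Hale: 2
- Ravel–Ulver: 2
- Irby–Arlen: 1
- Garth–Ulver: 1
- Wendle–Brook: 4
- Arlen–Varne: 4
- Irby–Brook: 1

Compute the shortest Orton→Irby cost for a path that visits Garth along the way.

Best Orton to Garth: Orton–Ulver–Garth costing 5
Best Garth to Irby: Garth–Arlen–Irby costing 6
Total via Garth: 5 + 6 = $11.

$11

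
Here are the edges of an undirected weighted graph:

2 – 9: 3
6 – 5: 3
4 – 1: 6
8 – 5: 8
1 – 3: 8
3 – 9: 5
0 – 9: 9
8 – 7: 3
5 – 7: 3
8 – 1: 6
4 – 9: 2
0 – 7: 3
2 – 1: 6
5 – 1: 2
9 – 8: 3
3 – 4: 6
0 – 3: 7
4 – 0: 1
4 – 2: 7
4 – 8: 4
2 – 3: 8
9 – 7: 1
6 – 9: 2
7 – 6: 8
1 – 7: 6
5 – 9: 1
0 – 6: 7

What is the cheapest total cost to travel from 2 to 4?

5

Candidate routes:
2 - 9 - 8 - 4: 3+3+4 = 10
2 - 9 - 7 - 0 - 4: 3+1+3+1 = 8
2 - 4: 7 = 7
2 - 9 - 4: 3+2 = 5
Cheapest is 2 - 9 - 4 at 5.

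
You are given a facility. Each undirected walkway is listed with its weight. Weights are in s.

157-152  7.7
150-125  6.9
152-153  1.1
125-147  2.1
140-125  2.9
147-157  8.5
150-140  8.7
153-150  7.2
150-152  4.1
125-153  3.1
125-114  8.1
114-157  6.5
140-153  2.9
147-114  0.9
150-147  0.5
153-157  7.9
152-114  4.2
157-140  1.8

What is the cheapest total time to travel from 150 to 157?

Compare a few routes:
150 → 152 → 153 → 140 → 157: 4.1+1.1+2.9+1.8 = 9.9
150 → 147 → 114 → 157: 0.5+0.9+6.5 = 7.9
150 → 147 → 157: 0.5+8.5 = 9
150 → 147 → 125 → 140 → 157: 0.5+2.1+2.9+1.8 = 7.3
The minimum is 7.3 s via 150 → 147 → 125 → 140 → 157.

7.3 s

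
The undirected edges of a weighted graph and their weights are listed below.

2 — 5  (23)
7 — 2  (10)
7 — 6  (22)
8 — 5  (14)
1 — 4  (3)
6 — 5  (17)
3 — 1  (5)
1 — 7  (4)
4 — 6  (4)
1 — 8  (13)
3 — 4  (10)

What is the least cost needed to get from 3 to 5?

Candidate routes:
3 - 1 - 4 - 6 - 5: 5+3+4+17 = 29
3 - 4 - 6 - 5: 10+4+17 = 31
3 - 1 - 8 - 5: 5+13+14 = 32
The minimum is 29 via 3 - 1 - 4 - 6 - 5.

29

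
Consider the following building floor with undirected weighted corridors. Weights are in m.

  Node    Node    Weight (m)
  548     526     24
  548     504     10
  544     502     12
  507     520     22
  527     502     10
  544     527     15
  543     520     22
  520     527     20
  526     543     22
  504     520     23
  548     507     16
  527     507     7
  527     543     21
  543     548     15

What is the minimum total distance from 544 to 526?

Settle nodes by increasing distance from 544:
544: 0
502: 12  (via 544)
527: 15  (via 544)
507: 22  (via 527)
520: 35  (via 527)
543: 36  (via 527)
548: 38  (via 507)
504: 48  (via 548)
526: 58  (via 543)
Shortest route: 544 → 527 → 543 → 526 = 58 m.

58 m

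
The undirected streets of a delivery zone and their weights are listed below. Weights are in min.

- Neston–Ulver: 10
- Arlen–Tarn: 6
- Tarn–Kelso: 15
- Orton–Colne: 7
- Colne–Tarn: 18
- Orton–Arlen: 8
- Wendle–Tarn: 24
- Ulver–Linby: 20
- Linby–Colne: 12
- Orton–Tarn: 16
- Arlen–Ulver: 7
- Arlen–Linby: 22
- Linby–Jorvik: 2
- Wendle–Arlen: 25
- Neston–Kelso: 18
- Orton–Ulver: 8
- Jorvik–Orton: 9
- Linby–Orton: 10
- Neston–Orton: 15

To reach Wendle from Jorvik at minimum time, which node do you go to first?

Orton

Compare a few routes:
Jorvik–Linby–Orton–Arlen–Wendle: 2+10+8+25 = 45
Jorvik–Orton–Arlen–Tarn–Wendle: 9+8+6+24 = 47
Jorvik–Linby–Arlen–Wendle: 2+22+25 = 49
Jorvik–Orton–Arlen–Wendle: 9+8+25 = 42
The minimum is 42 min via Jorvik–Orton–Arlen–Wendle.
So from Jorvik the first move is to Orton.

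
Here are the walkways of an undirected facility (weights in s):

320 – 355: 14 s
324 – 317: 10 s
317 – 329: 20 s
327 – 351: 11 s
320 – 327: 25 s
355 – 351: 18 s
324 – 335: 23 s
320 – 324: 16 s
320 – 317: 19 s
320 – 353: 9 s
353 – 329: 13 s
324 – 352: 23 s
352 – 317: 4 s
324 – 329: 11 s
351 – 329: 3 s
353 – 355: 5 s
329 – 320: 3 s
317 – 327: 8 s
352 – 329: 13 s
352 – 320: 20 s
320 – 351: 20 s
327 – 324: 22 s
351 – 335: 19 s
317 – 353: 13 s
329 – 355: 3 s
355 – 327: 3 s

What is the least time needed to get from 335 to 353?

Settle nodes by increasing distance from 335:
335: 0
351: 19  (via 335)
329: 22  (via 351)
324: 23  (via 335)
355: 25  (via 329)
320: 25  (via 329)
327: 28  (via 355)
353: 30  (via 355)
Shortest route: 335 → 351 → 329 → 355 → 353 = 30 s.

30 s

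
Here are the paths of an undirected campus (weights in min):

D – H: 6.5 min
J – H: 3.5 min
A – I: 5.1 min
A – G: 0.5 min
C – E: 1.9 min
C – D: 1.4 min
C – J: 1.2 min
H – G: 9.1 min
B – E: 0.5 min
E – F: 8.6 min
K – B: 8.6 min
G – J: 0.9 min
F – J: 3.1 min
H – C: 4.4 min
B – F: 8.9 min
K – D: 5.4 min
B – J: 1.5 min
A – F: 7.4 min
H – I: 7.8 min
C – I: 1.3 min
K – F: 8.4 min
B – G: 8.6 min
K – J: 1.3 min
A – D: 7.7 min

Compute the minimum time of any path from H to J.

Running Dijkstra from H:
H: 0
J: 3.5  (via H)
Shortest route: H → J = 3.5 min.

3.5 min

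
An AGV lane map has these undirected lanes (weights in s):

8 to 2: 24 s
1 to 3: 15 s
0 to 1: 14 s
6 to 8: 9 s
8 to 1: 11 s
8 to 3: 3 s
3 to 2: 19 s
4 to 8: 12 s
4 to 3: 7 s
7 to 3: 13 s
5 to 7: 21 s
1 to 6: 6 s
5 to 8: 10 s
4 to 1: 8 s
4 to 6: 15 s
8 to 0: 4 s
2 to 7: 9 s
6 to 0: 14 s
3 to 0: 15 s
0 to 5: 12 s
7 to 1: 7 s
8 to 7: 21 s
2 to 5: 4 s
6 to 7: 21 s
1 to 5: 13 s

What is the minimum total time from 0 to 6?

Enumerating some paths:
0 → 8 → 6: 4+9 = 13
0 → 6: 14 = 14
The minimum is 13 s via 0 → 8 → 6.

13 s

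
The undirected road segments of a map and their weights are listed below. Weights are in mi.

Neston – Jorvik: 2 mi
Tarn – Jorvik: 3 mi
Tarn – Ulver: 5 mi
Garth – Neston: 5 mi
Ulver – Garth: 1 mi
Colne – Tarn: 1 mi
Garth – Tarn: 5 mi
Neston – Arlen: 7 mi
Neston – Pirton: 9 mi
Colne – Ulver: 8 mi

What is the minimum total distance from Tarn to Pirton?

14 mi

Compare a few routes:
Tarn–Jorvik–Neston–Pirton: 3+2+9 = 14
Tarn–Garth–Neston–Pirton: 5+5+9 = 19
The minimum is 14 mi via Tarn–Jorvik–Neston–Pirton.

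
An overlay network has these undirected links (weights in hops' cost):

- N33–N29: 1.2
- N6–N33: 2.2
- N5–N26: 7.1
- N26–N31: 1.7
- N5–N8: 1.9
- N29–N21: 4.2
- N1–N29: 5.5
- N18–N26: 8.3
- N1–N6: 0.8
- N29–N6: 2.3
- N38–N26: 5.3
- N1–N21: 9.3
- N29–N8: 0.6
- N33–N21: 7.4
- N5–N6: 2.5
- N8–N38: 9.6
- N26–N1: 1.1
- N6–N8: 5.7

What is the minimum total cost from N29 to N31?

Shortest distances from N29:
N29: 0
N8: 0.6  (via N29)
N33: 1.2  (via N29)
N6: 2.3  (via N29)
N5: 2.5  (via N8)
N1: 3.1  (via N6)
N21: 4.2  (via N29)
N26: 4.2  (via N1)
N31: 5.9  (via N26)
Shortest route: N29 → N6 → N1 → N26 → N31 = 5.9 hops' cost.

5.9 hops' cost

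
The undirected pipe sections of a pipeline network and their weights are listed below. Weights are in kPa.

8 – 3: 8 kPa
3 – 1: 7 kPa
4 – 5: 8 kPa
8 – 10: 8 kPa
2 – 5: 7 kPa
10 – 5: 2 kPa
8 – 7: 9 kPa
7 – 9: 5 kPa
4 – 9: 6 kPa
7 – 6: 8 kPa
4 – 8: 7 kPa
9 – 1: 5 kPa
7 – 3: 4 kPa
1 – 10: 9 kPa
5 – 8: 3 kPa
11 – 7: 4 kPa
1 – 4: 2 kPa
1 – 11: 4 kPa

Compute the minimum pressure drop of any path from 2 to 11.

Running Dijkstra from 2:
2: 0
5: 7  (via 2)
10: 9  (via 5)
8: 10  (via 5)
4: 15  (via 5)
1: 17  (via 4)
3: 18  (via 8)
7: 19  (via 8)
9: 21  (via 4)
11: 21  (via 1)
Shortest route: 2–5–4–1–11 = 21 kPa.

21 kPa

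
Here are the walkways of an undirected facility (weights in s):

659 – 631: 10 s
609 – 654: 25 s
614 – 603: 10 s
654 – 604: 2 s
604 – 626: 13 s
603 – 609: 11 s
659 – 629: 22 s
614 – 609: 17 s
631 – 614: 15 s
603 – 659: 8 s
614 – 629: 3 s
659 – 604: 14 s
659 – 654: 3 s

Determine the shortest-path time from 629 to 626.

Enumerating some paths:
629 - 659 - 654 - 604 - 626: 22+3+2+13 = 40
629 - 614 - 603 - 659 - 654 - 604 - 626: 3+10+8+3+2+13 = 39
The minimum is 39 s via 629 - 614 - 603 - 659 - 654 - 604 - 626.

39 s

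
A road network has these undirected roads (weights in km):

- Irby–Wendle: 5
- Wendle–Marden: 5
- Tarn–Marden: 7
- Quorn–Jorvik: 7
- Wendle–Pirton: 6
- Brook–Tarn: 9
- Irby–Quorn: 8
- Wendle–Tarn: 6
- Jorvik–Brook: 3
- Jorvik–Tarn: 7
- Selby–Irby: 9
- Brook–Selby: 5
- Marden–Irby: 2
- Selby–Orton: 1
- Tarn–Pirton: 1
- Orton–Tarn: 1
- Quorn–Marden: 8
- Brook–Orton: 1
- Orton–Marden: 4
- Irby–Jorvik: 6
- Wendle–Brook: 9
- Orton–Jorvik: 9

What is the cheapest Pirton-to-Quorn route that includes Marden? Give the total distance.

Best Pirton to Marden: Pirton → Tarn → Orton → Marden costing 6
Shortest Marden→Quorn: Marden → Quorn = 8
Total via Marden: 6 + 8 = 14 km.

14 km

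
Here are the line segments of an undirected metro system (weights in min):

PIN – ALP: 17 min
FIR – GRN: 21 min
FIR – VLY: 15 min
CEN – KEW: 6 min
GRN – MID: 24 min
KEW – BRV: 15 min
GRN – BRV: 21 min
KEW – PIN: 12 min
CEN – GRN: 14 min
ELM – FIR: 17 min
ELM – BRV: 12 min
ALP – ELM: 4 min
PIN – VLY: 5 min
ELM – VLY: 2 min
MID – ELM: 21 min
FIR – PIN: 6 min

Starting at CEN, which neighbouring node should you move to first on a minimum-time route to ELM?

Compare a few routes:
CEN → KEW → PIN → VLY → ELM: 6+12+5+2 = 25
CEN → KEW → BRV → ELM: 6+15+12 = 33
CEN → KEW → PIN → ALP → ELM: 6+12+17+4 = 39
The minimum is 25 min via CEN → KEW → PIN → VLY → ELM.
So from CEN the first move is to KEW.

KEW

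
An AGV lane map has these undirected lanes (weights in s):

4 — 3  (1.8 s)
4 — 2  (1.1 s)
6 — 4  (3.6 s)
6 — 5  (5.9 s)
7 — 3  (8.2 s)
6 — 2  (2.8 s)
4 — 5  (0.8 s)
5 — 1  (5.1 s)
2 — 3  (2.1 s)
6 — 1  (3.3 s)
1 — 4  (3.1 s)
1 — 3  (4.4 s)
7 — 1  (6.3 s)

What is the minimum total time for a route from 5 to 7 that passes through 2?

Shortest 5→2: 5 → 4 → 2 = 1.9
Best 2 to 7: 2 → 3 → 7 costing 10.3
Total via 2: 1.9 + 10.3 = 12.2 s.

12.2 s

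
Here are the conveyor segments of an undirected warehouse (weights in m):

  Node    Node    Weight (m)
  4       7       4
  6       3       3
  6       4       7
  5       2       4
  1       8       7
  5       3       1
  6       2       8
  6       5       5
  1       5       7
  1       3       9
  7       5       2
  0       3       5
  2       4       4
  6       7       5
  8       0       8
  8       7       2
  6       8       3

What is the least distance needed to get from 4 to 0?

Running Dijkstra from 4:
4: 0
2: 4  (via 4)
7: 4  (via 4)
5: 6  (via 7)
8: 6  (via 7)
3: 7  (via 5)
6: 7  (via 4)
0: 12  (via 3)
Shortest route: 4 → 7 → 5 → 3 → 0 = 12 m.

12 m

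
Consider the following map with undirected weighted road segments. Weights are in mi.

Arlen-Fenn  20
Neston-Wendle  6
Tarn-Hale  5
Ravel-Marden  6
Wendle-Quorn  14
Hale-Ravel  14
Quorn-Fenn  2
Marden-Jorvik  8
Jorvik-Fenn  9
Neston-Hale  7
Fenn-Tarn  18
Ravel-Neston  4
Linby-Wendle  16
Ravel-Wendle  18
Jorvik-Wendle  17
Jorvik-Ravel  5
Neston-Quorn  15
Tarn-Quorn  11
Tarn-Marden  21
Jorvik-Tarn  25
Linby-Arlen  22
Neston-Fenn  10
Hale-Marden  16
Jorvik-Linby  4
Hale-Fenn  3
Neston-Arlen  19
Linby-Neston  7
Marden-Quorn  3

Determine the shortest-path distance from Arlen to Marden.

Candidate routes:
Arlen → Fenn → Quorn → Marden: 20+2+3 = 25
Arlen → Linby → Jorvik → Marden: 22+4+8 = 34
Arlen → Neston → Ravel → Marden: 19+4+6 = 29
Cheapest is Arlen → Fenn → Quorn → Marden at 25 mi.

25 mi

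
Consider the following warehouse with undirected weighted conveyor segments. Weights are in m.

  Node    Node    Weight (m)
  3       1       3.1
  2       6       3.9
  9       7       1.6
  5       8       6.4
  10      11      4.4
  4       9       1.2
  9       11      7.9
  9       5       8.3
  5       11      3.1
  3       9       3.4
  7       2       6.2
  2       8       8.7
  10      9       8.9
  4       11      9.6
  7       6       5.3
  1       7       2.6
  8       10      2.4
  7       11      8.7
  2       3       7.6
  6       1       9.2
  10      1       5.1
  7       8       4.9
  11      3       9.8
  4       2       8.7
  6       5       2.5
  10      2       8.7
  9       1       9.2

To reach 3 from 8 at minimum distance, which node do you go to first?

Enumerating some paths:
8–10–9–3: 2.4+8.9+3.4 = 14.7
8–7–1–3: 4.9+2.6+3.1 = 10.6
8–10–1–3: 2.4+5.1+3.1 = 10.6
8–7–9–3: 4.9+1.6+3.4 = 9.9
Cheapest is 8–7–9–3 at 9.9 m.
So from 8 the first move is to 7.

7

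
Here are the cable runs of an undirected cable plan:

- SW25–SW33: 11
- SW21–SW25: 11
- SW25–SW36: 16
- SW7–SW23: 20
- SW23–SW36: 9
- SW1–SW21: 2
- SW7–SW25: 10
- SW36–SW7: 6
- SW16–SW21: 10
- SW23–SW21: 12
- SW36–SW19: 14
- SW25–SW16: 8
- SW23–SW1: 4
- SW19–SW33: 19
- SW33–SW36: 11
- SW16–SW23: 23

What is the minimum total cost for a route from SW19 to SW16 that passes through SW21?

39

Best SW19 to SW21: SW19 → SW36 → SW23 → SW1 → SW21 costing 29
Shortest SW21→SW16: SW21 → SW16 = 10
Total via SW21: 29 + 10 = 39.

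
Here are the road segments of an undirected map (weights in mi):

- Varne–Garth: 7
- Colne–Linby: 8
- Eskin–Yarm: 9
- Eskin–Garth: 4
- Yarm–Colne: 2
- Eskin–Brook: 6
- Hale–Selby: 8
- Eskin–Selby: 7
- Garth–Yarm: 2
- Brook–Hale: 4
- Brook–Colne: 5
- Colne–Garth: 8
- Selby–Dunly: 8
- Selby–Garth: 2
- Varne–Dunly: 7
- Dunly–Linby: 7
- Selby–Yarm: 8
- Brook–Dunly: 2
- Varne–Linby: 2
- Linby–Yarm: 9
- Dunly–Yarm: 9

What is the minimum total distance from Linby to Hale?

13 mi

Candidate routes:
Linby - Varne - Dunly - Brook - Hale: 2+7+2+4 = 15
Linby - Colne - Brook - Hale: 8+5+4 = 17
Linby - Dunly - Brook - Hale: 7+2+4 = 13
The minimum is 13 mi via Linby - Dunly - Brook - Hale.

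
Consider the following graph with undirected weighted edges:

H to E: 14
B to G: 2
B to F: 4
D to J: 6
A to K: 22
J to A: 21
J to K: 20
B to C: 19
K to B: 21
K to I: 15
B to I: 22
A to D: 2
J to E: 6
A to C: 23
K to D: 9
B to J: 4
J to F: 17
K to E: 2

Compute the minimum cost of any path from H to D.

Settle nodes by increasing distance from H:
H: 0
E: 14  (via H)
K: 16  (via E)
J: 20  (via E)
B: 24  (via J)
D: 25  (via K)
Shortest route: H–E–K–D = 25.

25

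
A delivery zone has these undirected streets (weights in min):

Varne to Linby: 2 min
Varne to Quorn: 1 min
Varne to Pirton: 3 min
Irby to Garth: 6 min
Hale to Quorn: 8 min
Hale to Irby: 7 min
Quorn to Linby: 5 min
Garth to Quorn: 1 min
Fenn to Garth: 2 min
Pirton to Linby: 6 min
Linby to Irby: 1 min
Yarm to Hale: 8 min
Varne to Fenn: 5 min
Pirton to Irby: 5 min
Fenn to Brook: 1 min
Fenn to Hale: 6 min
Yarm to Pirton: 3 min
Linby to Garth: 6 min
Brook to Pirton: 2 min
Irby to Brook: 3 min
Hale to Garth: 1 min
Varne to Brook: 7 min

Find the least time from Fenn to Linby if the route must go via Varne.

Shortest Fenn→Varne: Fenn–Garth–Quorn–Varne = 4
Shortest Varne→Linby: Varne–Linby = 2
Total via Varne: 4 + 2 = 6 min.

6 min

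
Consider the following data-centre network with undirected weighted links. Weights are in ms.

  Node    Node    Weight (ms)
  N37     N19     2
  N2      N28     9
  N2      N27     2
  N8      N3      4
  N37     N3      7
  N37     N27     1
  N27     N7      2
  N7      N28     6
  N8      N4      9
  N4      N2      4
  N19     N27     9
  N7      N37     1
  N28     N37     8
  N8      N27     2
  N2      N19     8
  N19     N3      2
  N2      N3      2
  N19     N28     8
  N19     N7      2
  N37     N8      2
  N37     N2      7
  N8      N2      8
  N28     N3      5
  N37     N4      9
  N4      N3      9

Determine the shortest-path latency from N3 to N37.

4 ms

Candidate routes:
N3–N2–N27–N37: 2+2+1 = 5
N3–N19–N7–N37: 2+2+1 = 5
N3–N19–N37: 2+2 = 4
Cheapest is N3–N19–N37 at 4 ms.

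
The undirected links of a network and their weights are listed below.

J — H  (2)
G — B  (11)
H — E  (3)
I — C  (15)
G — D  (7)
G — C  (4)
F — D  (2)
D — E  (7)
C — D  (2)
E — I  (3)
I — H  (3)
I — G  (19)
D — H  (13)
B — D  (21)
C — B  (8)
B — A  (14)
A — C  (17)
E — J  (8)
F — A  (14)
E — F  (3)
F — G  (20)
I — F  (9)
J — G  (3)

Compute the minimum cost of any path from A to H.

20

Enumerating some paths:
A–F–E–I–H: 14+3+3+3 = 23
A–F–E–H: 14+3+3 = 20
A–F–D–E–H: 14+2+7+3 = 26
A–F–I–H: 14+9+3 = 26
The minimum is 20 via A–F–E–H.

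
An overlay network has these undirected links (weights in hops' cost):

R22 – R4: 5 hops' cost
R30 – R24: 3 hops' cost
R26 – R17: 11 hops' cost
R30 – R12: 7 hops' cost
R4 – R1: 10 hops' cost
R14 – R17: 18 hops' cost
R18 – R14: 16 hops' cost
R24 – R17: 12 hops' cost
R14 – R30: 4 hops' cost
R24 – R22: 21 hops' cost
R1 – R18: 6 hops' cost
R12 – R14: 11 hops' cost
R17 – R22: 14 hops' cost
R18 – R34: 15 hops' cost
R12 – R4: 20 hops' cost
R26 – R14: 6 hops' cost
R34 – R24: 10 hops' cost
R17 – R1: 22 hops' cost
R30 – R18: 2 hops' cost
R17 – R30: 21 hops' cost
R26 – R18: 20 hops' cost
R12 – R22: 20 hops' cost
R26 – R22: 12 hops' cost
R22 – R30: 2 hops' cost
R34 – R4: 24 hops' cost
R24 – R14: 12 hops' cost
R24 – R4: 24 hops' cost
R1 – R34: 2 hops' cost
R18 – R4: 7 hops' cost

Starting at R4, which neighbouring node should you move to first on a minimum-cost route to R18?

R18

Candidate routes:
R4–R22–R30–R18: 5+2+2 = 9
R4–R18: 7 = 7
The minimum is 7 hops' cost via R4–R18.
So from R4 the first move is to R18.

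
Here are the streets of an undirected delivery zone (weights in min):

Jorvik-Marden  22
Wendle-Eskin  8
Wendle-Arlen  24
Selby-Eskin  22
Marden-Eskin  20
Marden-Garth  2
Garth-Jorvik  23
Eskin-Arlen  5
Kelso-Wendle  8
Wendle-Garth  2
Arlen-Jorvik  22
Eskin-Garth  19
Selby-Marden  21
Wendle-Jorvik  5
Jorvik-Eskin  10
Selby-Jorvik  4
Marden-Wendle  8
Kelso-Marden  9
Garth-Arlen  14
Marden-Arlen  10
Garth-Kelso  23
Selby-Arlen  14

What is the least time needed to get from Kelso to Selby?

17 min

Running Dijkstra from Kelso:
Kelso: 0
Wendle: 8  (via Kelso)
Marden: 9  (via Kelso)
Garth: 10  (via Wendle)
Jorvik: 13  (via Wendle)
Eskin: 16  (via Wendle)
Selby: 17  (via Jorvik)
Shortest route: Kelso → Wendle → Jorvik → Selby = 17 min.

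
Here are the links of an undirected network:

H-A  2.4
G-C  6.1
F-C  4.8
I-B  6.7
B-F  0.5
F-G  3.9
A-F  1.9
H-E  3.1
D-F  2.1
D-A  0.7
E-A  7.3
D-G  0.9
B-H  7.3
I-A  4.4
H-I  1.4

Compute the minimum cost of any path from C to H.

9.1

Running Dijkstra from C:
C: 0
F: 4.8  (via C)
B: 5.3  (via F)
G: 6.1  (via C)
A: 6.7  (via F)
D: 6.9  (via F)
H: 9.1  (via A)
Shortest route: C–F–A–H = 9.1.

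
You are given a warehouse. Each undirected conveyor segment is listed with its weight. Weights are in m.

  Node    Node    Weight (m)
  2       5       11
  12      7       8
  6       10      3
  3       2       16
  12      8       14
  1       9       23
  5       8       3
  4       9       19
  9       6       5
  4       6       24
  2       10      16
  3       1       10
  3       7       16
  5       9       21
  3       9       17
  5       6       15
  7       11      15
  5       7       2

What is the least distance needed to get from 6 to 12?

Shortest distances from 6:
6: 0
10: 3  (via 6)
9: 5  (via 6)
5: 15  (via 6)
7: 17  (via 5)
8: 18  (via 5)
2: 19  (via 10)
3: 22  (via 9)
4: 24  (via 6)
12: 25  (via 7)
Shortest route: 6–5–7–12 = 25 m.

25 m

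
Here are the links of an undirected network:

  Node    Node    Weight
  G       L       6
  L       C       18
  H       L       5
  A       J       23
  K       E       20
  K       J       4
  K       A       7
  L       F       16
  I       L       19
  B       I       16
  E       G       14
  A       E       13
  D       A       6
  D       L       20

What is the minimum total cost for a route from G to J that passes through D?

Shortest G→D: G → L → D = 26
Shortest D→J: D → A → K → J = 17
Total via D: 26 + 17 = 43.

43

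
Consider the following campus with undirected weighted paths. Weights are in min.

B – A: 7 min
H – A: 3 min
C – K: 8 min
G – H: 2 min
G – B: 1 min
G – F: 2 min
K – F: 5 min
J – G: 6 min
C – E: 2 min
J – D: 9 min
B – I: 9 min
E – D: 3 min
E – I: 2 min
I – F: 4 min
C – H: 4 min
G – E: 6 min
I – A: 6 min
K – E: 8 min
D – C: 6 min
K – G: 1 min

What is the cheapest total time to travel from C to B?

Compare a few routes:
C → H → G → B: 4+2+1 = 7
C → E → I → F → G → B: 2+2+4+2+1 = 11
C → K → G → B: 8+1+1 = 10
C → E → G → B: 2+6+1 = 9
The minimum is 7 min via C → H → G → B.

7 min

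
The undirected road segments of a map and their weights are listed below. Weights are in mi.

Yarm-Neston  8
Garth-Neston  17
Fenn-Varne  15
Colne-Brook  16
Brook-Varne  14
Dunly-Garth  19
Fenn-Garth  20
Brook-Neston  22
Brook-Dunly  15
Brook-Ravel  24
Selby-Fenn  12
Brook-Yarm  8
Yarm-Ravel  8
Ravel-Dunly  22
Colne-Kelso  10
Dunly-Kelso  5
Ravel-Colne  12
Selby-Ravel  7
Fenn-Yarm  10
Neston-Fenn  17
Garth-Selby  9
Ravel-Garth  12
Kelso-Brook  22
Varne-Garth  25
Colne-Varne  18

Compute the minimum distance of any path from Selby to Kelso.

29 mi

Running Dijkstra from Selby:
Selby: 0
Ravel: 7  (via Selby)
Garth: 9  (via Selby)
Fenn: 12  (via Selby)
Yarm: 15  (via Ravel)
Colne: 19  (via Ravel)
Neston: 23  (via Yarm)
Brook: 23  (via Yarm)
Varne: 27  (via Fenn)
Dunly: 28  (via Garth)
Kelso: 29  (via Colne)
Shortest route: Selby–Ravel–Colne–Kelso = 29 mi.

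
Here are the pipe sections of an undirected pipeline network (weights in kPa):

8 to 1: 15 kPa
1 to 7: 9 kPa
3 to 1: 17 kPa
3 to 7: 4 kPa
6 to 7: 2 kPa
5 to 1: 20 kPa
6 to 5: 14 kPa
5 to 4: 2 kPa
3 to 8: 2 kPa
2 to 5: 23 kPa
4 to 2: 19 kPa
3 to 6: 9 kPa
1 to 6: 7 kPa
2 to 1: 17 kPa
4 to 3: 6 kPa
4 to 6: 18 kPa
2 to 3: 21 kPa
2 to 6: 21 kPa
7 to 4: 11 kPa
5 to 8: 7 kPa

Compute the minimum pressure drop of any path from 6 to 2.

21 kPa

Shortest distances from 6:
6: 0
7: 2  (via 6)
3: 6  (via 7)
1: 7  (via 6)
8: 8  (via 3)
4: 12  (via 3)
5: 14  (via 6)
2: 21  (via 6)
Shortest route: 6 → 2 = 21 kPa.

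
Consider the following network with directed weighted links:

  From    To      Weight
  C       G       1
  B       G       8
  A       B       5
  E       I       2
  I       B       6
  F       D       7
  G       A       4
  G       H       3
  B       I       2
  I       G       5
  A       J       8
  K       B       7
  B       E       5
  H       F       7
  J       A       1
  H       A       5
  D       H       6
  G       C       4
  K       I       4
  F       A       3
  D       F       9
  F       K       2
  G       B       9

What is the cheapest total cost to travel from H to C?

21

Running Dijkstra from H:
H: 0
A: 5  (via H)
F: 7  (via H)
K: 9  (via F)
B: 10  (via A)
I: 12  (via B)
J: 13  (via A)
D: 14  (via F)
E: 15  (via B)
G: 17  (via I)
C: 21  (via G)
Shortest route: H–A–B–I–G–C = 21.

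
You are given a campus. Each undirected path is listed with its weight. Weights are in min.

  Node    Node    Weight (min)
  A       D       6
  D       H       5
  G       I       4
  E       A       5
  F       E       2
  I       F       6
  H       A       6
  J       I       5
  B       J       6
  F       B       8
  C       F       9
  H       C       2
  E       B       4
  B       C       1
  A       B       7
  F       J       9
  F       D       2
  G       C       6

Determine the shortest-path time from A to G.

14 min

Settle nodes by increasing distance from A:
A: 0
E: 5  (via A)
D: 6  (via A)
H: 6  (via A)
B: 7  (via A)
F: 7  (via E)
C: 8  (via H)
I: 13  (via F)
J: 13  (via B)
G: 14  (via C)
Shortest route: A–H–C–G = 14 min.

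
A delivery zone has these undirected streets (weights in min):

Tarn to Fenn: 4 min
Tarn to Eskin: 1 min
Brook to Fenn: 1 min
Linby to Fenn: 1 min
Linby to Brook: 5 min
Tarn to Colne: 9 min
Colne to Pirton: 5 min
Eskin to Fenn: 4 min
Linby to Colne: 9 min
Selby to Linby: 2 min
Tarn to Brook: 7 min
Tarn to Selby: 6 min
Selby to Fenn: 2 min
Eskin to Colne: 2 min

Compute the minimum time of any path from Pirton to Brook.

Settle nodes by increasing distance from Pirton:
Pirton: 0
Colne: 5  (via Pirton)
Eskin: 7  (via Colne)
Tarn: 8  (via Eskin)
Fenn: 11  (via Eskin)
Brook: 12  (via Fenn)
Shortest route: Pirton–Colne–Eskin–Fenn–Brook = 12 min.

12 min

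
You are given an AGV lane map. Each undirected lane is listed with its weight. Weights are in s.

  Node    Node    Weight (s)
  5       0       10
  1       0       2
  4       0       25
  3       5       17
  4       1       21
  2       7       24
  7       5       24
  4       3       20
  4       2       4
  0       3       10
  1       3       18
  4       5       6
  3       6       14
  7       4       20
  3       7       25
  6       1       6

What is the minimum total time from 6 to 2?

28 s

Compare a few routes:
6 → 1 → 0 → 5 → 4 → 2: 6+2+10+6+4 = 28
6 → 1 → 4 → 2: 6+21+4 = 31
The minimum is 28 s via 6 → 1 → 0 → 5 → 4 → 2.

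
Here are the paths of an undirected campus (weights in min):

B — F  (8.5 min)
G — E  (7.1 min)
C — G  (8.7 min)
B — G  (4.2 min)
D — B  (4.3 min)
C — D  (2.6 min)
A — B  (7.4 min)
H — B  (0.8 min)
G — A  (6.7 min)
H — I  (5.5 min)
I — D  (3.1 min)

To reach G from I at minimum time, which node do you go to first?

H

Compare a few routes:
I–D–B–G: 3.1+4.3+4.2 = 11.6
I–H–B–G: 5.5+0.8+4.2 = 10.5
Cheapest is I–H–B–G at 10.5 min.
So from I the first move is to H.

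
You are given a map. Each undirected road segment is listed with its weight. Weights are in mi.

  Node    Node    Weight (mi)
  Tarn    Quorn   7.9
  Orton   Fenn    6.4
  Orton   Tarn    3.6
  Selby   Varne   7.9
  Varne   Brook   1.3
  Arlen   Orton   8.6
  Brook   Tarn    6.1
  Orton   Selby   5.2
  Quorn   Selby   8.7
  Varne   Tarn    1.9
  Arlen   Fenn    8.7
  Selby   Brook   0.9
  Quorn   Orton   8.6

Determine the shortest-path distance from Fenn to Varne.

11.9 mi

Settle nodes by increasing distance from Fenn:
Fenn: 0
Orton: 6.4  (via Fenn)
Arlen: 8.7  (via Fenn)
Tarn: 10  (via Orton)
Selby: 11.6  (via Orton)
Varne: 11.9  (via Tarn)
Shortest route: Fenn–Orton–Tarn–Varne = 11.9 mi.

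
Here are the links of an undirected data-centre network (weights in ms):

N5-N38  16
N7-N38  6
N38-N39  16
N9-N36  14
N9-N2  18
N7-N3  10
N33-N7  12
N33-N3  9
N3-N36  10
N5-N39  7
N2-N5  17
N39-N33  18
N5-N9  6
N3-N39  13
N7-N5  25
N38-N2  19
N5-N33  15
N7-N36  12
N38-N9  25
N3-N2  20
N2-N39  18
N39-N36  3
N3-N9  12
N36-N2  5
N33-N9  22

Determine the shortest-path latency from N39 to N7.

Shortest distances from N39:
N39: 0
N36: 3  (via N39)
N5: 7  (via N39)
N2: 8  (via N36)
N3: 13  (via N39)
N9: 13  (via N5)
N7: 15  (via N36)
Shortest route: N39 → N36 → N7 = 15 ms.

15 ms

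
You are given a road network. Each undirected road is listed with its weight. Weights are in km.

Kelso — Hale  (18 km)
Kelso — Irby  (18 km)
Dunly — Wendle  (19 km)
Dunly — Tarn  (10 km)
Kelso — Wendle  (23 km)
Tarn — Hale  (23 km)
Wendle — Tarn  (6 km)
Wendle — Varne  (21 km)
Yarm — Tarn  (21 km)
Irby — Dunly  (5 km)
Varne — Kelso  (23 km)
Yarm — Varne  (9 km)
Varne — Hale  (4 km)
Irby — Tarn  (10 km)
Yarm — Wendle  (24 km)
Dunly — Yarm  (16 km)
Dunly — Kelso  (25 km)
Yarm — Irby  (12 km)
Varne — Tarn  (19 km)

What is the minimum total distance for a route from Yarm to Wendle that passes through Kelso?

53 km

Shortest Yarm→Kelso: Yarm–Irby–Kelso = 30
Best Kelso to Wendle: Kelso–Wendle costing 23
Total via Kelso: 30 + 23 = 53 km.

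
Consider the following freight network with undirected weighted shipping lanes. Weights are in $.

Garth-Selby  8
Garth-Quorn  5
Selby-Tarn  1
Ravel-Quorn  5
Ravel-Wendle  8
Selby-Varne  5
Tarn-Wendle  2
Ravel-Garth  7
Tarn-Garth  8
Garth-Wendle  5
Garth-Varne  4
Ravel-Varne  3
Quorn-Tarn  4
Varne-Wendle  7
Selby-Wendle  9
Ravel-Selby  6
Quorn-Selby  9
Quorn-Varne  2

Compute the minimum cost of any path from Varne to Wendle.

Running Dijkstra from Varne:
Varne: 0
Quorn: 2  (via Varne)
Ravel: 3  (via Varne)
Garth: 4  (via Varne)
Selby: 5  (via Varne)
Tarn: 6  (via Quorn)
Wendle: 7  (via Varne)
Shortest route: Varne → Wendle = $7.

$7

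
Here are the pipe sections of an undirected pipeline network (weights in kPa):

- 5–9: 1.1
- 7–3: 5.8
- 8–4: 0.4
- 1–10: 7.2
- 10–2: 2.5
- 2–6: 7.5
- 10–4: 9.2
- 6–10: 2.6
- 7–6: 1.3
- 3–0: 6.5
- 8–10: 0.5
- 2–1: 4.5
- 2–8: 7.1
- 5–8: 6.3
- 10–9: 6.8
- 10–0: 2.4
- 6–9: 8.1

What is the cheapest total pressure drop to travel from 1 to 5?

Shortest distances from 1:
1: 0
2: 4.5  (via 1)
10: 7  (via 2)
8: 7.5  (via 10)
4: 7.9  (via 8)
0: 9.4  (via 10)
6: 9.6  (via 10)
7: 10.9  (via 6)
5: 13.8  (via 8)
Shortest route: 1 → 2 → 10 → 8 → 5 = 13.8 kPa.

13.8 kPa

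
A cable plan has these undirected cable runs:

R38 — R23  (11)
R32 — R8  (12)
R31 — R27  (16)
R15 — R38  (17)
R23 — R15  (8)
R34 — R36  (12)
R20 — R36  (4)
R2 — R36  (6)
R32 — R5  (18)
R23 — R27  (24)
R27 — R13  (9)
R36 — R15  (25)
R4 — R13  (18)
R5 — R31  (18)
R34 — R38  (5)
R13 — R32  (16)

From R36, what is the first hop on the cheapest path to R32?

Enumerating some paths:
R36 → R15 → R23 → R27 → R13 → R32: 25+8+24+9+16 = 82
R36 → R34 → R38 → R23 → R27 → R13 → R32: 12+5+11+24+9+16 = 77
The minimum is 77 via R36 → R34 → R38 → R23 → R27 → R13 → R32.
So from R36 the first move is to R34.

R34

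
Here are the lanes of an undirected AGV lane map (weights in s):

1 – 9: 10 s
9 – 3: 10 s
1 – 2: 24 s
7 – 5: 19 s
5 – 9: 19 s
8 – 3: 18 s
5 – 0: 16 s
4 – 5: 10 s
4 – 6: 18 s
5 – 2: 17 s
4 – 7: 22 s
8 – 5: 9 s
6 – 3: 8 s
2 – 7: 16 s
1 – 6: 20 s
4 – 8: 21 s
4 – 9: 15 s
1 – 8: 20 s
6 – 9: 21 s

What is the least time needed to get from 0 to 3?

Candidate routes:
0 → 5 → 8 → 3: 16+9+18 = 43
0 → 5 → 4 → 9 → 3: 16+10+15+10 = 51
0 → 5 → 9 → 3: 16+19+10 = 45
The minimum is 43 s via 0 → 5 → 8 → 3.

43 s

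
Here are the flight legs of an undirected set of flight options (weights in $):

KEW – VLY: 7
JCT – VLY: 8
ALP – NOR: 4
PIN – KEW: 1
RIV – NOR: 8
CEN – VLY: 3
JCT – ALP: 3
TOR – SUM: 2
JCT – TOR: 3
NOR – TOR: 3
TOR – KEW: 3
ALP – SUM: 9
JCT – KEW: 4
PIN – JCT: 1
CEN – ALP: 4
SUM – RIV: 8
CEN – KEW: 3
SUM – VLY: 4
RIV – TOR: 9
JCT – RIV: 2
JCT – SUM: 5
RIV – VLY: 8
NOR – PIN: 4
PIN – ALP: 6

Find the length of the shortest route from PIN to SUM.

$6

Enumerating some paths:
PIN–NOR–TOR–SUM: 4+3+2 = 9
PIN–JCT–SUM: 1+5 = 6
The minimum is $6 via PIN–JCT–SUM.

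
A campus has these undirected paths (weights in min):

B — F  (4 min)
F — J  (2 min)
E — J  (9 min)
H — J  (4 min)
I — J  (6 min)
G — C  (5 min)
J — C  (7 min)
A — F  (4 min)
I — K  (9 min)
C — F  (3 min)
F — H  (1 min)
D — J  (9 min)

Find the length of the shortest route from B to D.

15 min

Enumerating some paths:
B → F → J → D: 4+2+9 = 15
B → F → H → J → D: 4+1+4+9 = 18
B → F → C → J → D: 4+3+7+9 = 23
Cheapest is B → F → J → D at 15 min.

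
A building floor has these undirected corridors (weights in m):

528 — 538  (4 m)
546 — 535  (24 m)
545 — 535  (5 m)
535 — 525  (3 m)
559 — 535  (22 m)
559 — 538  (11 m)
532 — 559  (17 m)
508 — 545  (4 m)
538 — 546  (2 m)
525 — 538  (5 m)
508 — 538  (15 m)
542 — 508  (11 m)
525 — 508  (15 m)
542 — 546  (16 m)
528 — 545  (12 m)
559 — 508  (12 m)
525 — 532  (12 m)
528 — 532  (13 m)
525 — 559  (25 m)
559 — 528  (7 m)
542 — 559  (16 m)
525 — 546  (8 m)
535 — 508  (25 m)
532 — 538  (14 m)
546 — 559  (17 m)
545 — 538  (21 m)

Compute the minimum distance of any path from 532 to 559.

Running Dijkstra from 532:
532: 0
525: 12  (via 532)
528: 13  (via 532)
538: 14  (via 532)
535: 15  (via 525)
546: 16  (via 538)
559: 17  (via 532)
Shortest route: 532 → 559 = 17 m.

17 m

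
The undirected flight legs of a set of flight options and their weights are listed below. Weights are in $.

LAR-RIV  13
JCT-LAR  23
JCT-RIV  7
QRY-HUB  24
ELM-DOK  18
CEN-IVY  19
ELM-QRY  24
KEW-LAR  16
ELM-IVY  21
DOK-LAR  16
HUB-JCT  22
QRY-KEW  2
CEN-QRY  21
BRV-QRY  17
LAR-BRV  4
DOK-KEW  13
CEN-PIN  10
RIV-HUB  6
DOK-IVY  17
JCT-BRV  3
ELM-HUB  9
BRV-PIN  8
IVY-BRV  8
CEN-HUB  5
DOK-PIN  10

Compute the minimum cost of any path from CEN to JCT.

Settle nodes by increasing distance from CEN:
CEN: 0
HUB: 5  (via CEN)
PIN: 10  (via CEN)
RIV: 11  (via HUB)
ELM: 14  (via HUB)
BRV: 18  (via PIN)
JCT: 18  (via RIV)
Shortest route: CEN–HUB–RIV–JCT = $18.

$18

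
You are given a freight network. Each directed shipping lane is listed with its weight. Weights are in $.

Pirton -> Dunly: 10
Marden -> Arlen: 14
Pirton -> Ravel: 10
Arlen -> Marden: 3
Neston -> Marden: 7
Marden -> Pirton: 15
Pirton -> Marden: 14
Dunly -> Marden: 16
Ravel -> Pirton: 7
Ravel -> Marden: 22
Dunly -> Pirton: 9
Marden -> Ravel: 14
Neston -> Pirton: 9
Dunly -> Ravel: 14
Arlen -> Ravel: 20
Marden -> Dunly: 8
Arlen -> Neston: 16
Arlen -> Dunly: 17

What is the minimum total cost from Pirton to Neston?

Shortest distances from Pirton:
Pirton: 0
Dunly: 10  (via Pirton)
Ravel: 10  (via Pirton)
Marden: 14  (via Pirton)
Arlen: 28  (via Marden)
Neston: 44  (via Arlen)
Shortest route: Pirton → Marden → Arlen → Neston = $44.

$44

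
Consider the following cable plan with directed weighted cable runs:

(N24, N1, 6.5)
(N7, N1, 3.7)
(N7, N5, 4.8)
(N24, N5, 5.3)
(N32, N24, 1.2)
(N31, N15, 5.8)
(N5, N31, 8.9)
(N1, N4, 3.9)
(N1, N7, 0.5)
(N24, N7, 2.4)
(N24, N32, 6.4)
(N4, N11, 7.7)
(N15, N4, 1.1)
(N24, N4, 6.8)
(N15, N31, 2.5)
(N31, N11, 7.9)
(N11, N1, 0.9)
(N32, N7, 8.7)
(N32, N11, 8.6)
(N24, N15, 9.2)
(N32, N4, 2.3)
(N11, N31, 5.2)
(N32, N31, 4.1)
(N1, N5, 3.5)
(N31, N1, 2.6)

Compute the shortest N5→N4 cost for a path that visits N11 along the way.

Best N5 to N11: N5 → N31 → N11 costing 16.8
Shortest N11→N4: N11 → N1 → N4 = 4.8
Total via N11: 16.8 + 4.8 = 21.6.

21.6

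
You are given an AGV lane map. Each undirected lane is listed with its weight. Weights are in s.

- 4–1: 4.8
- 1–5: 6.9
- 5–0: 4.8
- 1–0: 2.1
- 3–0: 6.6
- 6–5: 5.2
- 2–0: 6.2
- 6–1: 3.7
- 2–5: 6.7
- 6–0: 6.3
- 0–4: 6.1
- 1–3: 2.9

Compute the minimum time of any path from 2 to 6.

11.9 s

Running Dijkstra from 2:
2: 0
0: 6.2  (via 2)
5: 6.7  (via 2)
1: 8.3  (via 0)
3: 11.2  (via 1)
6: 11.9  (via 5)
Shortest route: 2–5–6 = 11.9 s.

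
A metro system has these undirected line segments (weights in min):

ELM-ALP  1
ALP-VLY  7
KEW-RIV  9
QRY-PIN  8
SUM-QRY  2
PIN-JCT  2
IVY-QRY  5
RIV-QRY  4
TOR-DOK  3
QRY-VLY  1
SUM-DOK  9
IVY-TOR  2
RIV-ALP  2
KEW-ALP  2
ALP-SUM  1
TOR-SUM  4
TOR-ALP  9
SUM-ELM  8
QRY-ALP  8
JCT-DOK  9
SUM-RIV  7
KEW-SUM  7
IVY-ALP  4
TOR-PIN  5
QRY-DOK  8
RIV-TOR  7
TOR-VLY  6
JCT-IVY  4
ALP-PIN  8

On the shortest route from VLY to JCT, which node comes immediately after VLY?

QRY

Enumerating some paths:
VLY - TOR - IVY - JCT: 6+2+4 = 12
VLY - QRY - PIN - JCT: 1+8+2 = 11
VLY - QRY - SUM - ALP - IVY - JCT: 1+2+1+4+4 = 12
VLY - QRY - IVY - JCT: 1+5+4 = 10
Cheapest is VLY - QRY - IVY - JCT at 10 min.
So from VLY the first move is to QRY.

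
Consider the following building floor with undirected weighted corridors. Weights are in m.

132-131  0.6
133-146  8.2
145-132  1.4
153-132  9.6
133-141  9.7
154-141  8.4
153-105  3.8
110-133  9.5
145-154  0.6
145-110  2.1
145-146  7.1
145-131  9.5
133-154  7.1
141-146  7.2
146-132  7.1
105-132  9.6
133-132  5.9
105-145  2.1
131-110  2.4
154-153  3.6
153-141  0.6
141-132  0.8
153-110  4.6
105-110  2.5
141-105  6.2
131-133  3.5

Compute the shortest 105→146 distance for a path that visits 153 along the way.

Shortest 105→153: 105–153 = 3.8
Best 153 to 146: 153–141–146 costing 7.8
Total via 153: 3.8 + 7.8 = 11.6 m.

11.6 m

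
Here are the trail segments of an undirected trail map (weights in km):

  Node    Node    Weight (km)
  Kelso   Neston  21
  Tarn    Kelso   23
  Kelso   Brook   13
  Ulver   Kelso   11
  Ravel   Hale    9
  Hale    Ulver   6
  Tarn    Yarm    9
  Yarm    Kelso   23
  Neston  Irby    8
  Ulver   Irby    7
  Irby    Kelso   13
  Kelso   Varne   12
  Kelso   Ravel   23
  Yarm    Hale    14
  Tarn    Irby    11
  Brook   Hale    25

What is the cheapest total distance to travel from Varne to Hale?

Compare a few routes:
Varne–Kelso–Ulver–Hale: 12+11+6 = 29
Varne–Kelso–Irby–Ulver–Hale: 12+13+7+6 = 38
The minimum is 29 km via Varne–Kelso–Ulver–Hale.

29 km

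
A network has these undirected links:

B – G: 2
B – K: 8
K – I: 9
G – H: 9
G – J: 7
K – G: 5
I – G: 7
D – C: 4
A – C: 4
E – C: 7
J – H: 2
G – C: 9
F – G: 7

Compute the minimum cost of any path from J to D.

20

Running Dijkstra from J:
J: 0
H: 2  (via J)
G: 7  (via J)
B: 9  (via G)
K: 12  (via G)
F: 14  (via G)
I: 14  (via G)
C: 16  (via G)
A: 20  (via C)
D: 20  (via C)
Shortest route: J–G–C–D = 20.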